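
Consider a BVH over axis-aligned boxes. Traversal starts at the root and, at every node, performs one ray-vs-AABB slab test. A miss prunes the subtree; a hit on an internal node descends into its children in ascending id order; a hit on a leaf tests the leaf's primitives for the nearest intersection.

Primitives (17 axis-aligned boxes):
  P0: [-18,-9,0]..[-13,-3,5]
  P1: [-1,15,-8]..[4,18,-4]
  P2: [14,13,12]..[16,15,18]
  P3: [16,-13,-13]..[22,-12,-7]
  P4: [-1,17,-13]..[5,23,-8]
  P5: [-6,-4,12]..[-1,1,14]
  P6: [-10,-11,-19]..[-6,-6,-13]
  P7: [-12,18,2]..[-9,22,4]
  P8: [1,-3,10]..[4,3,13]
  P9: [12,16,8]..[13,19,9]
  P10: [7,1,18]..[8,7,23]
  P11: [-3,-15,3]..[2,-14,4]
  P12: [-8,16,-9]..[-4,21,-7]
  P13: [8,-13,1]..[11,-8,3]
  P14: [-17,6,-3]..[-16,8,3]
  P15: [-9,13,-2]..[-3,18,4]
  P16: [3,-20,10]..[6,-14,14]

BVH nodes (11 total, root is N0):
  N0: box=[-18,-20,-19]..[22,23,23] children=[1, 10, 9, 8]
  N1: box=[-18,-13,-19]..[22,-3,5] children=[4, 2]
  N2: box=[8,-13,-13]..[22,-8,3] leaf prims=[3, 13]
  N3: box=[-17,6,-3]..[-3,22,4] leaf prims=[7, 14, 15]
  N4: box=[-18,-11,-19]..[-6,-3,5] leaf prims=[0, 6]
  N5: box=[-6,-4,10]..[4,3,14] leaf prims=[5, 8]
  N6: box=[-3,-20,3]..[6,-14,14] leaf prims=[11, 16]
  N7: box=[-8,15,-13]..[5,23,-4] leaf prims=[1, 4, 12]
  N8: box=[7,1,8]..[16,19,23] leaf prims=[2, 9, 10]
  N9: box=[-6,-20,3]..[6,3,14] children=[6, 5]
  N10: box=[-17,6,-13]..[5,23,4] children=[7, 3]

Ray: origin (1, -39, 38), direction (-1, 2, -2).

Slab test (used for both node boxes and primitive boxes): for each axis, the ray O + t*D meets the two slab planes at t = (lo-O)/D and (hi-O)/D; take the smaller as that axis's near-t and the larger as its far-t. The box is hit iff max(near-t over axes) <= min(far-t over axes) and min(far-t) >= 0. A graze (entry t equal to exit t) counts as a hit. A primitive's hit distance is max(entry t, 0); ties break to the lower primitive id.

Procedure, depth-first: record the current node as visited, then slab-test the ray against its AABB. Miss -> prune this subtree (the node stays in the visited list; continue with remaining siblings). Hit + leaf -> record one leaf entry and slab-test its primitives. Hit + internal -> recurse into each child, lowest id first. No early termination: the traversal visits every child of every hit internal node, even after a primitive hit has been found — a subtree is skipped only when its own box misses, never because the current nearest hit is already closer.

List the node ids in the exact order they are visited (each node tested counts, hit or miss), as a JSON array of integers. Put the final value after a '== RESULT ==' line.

Traverse from the root:
N0 x:[-21,19] y:[19/2,31] z:[15/2,57/2] -> hit [19/2,19], descend [1, 8, 9, 10]
  N1 x:[-21,19] y:[13,18] z:[33/2,57/2] -> hit [33/2,18], descend [2, 4]
    N2 x:[-21,-7] y:[13,31/2] z:[35/2,51/2] -> miss, prune
    N4 x:[7,19] y:[14,18] z:[33/2,57/2] -> hit [33/2,18] leaf, test {P0@t=33/2, P6(miss)}
  N8 x:[-15,-6] y:[20,29] z:[15/2,15] -> miss, prune
  N9 x:[-5,7] y:[19/2,21] z:[12,35/2] -> miss, prune
  N10 x:[-4,18] y:[45/2,31] z:[17,51/2] -> miss, prune

7 AABB tests over nodes [0, 1, 2, 4, 8, 9, 10]; 1 leaf entered; closest P0.

== RESULT ==
[0, 1, 2, 4, 8, 9, 10]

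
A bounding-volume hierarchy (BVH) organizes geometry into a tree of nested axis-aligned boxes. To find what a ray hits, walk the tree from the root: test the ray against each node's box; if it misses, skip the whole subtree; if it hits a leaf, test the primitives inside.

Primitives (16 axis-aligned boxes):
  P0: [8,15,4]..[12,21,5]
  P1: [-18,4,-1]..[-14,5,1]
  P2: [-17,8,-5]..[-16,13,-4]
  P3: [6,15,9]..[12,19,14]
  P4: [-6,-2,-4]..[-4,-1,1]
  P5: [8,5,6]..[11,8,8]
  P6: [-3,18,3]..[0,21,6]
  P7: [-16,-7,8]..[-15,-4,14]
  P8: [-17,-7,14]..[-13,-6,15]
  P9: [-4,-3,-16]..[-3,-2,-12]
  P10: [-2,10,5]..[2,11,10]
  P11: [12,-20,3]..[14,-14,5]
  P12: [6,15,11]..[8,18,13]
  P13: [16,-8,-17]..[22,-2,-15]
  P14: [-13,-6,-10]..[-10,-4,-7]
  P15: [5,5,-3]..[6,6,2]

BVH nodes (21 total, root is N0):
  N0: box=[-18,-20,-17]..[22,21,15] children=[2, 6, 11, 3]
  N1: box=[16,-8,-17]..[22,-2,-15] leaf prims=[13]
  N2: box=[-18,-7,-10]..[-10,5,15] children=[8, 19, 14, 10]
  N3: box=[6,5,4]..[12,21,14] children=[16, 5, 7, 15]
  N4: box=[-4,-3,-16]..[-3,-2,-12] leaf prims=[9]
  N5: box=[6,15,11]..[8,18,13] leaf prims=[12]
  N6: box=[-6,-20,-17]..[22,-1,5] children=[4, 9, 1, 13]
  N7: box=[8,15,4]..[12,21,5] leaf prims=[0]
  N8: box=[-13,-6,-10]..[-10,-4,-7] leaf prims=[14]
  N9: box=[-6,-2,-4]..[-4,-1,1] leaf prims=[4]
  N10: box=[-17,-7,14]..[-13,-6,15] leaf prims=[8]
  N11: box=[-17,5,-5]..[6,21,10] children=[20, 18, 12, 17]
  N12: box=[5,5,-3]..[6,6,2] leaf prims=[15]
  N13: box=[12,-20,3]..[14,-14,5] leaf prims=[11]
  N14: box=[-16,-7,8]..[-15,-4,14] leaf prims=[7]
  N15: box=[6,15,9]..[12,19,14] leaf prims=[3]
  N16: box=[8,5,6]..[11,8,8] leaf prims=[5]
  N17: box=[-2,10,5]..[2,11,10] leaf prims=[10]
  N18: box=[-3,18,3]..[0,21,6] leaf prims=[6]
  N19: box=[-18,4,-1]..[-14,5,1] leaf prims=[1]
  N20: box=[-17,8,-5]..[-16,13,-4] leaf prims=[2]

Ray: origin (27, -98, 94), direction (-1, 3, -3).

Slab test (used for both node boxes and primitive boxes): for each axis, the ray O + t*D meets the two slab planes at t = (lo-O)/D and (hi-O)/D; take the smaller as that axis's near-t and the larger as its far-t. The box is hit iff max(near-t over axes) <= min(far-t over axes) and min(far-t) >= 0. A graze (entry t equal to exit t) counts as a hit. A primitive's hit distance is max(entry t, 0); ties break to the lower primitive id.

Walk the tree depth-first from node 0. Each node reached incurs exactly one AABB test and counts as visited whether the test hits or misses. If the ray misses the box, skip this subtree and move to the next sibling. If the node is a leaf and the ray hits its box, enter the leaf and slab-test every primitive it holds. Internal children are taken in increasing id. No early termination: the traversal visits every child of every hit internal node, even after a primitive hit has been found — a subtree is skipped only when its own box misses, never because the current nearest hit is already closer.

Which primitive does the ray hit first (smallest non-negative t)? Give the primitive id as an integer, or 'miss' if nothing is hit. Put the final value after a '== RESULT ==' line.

Traverse from the root:
N0 x:[5,45] y:[26,119/3] z:[79/3,37] -> hit [79/3,37], descend [2, 3, 6, 11]
  N2 x:[37,45] y:[91/3,103/3] z:[79/3,104/3] -> miss, prune
  N3 x:[15,21] y:[103/3,119/3] z:[80/3,30] -> miss, prune
  N6 x:[5,33] y:[26,97/3] z:[89/3,37] -> hit [89/3,97/3], descend [1, 4, 9, 13]
    N1 x:[5,11] y:[30,32] z:[109/3,37] -> miss, prune
    N4 x:[30,31] y:[95/3,32] z:[106/3,110/3] -> miss, prune
    N9 x:[31,33] y:[32,97/3] z:[31,98/3] -> hit [32,97/3] leaf, test {P4@t=32}
    N13 x:[13,15] y:[26,28] z:[89/3,91/3] -> miss, prune
  N11 x:[21,44] y:[103/3,119/3] z:[28,33] -> miss, prune

order=[0, 2, 3, 6, 1, 4, 9, 13, 11]  |boxes|=9  |leaves|=1  hit=P4

== RESULT ==
4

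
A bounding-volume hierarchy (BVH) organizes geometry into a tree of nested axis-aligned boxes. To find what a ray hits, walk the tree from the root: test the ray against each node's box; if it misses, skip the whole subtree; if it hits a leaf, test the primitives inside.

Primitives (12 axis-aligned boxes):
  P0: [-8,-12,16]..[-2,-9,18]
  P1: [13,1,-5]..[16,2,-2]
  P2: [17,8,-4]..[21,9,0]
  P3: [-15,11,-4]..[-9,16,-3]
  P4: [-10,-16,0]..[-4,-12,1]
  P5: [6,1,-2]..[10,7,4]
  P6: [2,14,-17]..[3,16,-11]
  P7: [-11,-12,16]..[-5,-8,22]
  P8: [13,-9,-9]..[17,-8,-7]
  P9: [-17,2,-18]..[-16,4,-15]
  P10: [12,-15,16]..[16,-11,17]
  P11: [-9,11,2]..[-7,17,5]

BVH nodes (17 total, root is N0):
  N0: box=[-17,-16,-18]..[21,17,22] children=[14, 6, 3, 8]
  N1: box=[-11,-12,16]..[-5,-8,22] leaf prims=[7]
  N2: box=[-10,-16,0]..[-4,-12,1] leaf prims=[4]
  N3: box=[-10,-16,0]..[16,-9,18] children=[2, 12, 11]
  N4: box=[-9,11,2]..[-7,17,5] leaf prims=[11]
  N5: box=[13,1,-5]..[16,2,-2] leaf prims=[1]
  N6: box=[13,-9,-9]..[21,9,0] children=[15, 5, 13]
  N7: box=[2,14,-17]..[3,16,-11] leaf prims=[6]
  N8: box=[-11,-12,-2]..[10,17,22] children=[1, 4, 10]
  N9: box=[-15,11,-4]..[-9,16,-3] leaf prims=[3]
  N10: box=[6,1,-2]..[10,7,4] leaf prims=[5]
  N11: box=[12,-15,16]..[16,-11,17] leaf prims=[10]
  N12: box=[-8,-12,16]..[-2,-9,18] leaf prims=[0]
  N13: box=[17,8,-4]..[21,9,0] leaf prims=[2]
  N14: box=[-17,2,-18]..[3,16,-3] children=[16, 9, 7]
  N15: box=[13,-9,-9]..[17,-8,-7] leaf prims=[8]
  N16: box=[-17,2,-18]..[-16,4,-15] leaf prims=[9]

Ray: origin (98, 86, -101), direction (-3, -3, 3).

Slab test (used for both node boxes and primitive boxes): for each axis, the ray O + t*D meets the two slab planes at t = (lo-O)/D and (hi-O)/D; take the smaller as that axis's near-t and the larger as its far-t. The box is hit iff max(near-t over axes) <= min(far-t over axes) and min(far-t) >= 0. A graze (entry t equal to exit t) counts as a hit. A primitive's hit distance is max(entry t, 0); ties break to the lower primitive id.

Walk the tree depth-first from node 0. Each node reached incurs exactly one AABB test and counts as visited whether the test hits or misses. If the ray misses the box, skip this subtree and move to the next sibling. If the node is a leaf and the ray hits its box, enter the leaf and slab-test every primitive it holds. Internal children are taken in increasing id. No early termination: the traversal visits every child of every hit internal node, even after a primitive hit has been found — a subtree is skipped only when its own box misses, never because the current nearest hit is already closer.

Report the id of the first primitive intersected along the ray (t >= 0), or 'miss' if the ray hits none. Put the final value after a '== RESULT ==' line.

Traverse from the root:
N0 x:[77/3,115/3] y:[23,34] z:[83/3,41] -> hit [83/3,34], descend [3, 6, 8, 14]
  N3 x:[82/3,36] y:[95/3,34] z:[101/3,119/3] -> hit [101/3,34], descend [2, 11, 12]
    N2 x:[34,36] y:[98/3,34] z:[101/3,34] -> hit [34,34] leaf, test {P4@t=34}
    N11 x:[82/3,86/3] y:[97/3,101/3] z:[39,118/3] -> miss, prune
    N12 x:[100/3,106/3] y:[95/3,98/3] z:[39,119/3] -> miss, prune
  N6 x:[77/3,85/3] y:[77/3,95/3] z:[92/3,101/3] -> miss, prune
  N8 x:[88/3,109/3] y:[23,98/3] z:[33,41] -> miss, prune
  N14 x:[95/3,115/3] y:[70/3,28] z:[83/3,98/3] -> miss, prune

Visited [0, 3, 2, 11, 12, 6, 8, 14]. Tests: 8 box, 1 leaf. Nearest: P4.

== RESULT ==
4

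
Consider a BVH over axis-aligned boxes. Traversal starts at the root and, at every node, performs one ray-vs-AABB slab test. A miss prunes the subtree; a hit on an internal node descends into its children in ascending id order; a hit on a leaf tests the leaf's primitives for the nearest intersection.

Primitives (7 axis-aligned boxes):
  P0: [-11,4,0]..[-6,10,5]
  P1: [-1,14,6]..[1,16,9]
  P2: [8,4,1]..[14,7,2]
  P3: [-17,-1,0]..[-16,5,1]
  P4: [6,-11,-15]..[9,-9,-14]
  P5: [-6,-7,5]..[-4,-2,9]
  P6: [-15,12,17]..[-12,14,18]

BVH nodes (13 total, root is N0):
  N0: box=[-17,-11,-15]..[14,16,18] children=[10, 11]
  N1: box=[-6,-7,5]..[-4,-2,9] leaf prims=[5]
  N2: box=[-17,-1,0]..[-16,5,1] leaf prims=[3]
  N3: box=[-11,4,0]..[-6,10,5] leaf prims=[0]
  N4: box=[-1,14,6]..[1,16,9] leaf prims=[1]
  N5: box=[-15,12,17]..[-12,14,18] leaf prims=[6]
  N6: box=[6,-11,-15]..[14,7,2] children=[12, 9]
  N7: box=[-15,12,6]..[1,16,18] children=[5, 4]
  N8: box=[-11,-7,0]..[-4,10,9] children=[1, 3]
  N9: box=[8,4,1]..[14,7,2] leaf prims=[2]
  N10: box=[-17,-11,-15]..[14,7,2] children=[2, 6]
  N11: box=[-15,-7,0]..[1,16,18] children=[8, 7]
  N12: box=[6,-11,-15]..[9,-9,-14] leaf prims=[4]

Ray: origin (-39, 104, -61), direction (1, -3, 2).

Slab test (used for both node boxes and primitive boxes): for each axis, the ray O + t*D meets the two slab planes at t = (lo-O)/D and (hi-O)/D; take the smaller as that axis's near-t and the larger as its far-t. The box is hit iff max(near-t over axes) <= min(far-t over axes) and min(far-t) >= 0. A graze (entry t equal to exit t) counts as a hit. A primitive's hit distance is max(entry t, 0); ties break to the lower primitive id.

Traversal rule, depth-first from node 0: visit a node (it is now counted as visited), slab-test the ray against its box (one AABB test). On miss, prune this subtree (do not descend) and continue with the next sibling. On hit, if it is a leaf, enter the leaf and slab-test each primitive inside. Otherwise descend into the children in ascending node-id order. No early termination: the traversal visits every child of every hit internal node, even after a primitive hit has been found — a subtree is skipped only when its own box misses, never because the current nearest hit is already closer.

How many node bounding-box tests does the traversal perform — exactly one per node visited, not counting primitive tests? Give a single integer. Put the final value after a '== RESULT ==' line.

Walk:
N0 x:[22,53] y:[88/3,115/3] z:[23,79/2] -> hit [88/3,115/3], descend [10, 11]
  N10 x:[22,53] y:[97/3,115/3] z:[23,63/2] -> miss, prune
  N11 x:[24,40] y:[88/3,37] z:[61/2,79/2] -> hit [61/2,37], descend [7, 8]
    N7 x:[24,40] y:[88/3,92/3] z:[67/2,79/2] -> miss, prune
    N8 x:[28,35] y:[94/3,37] z:[61/2,35] -> hit [94/3,35], descend [1, 3]
      N1 x:[33,35] y:[106/3,37] z:[33,35] -> miss, prune
      N3 x:[28,33] y:[94/3,100/3] z:[61/2,33] -> hit [94/3,33] leaf, test {P0@t=94/3}

7 AABB tests over nodes [0, 10, 11, 7, 8, 1, 3]; 1 leaf entered; closest P0.

== RESULT ==
7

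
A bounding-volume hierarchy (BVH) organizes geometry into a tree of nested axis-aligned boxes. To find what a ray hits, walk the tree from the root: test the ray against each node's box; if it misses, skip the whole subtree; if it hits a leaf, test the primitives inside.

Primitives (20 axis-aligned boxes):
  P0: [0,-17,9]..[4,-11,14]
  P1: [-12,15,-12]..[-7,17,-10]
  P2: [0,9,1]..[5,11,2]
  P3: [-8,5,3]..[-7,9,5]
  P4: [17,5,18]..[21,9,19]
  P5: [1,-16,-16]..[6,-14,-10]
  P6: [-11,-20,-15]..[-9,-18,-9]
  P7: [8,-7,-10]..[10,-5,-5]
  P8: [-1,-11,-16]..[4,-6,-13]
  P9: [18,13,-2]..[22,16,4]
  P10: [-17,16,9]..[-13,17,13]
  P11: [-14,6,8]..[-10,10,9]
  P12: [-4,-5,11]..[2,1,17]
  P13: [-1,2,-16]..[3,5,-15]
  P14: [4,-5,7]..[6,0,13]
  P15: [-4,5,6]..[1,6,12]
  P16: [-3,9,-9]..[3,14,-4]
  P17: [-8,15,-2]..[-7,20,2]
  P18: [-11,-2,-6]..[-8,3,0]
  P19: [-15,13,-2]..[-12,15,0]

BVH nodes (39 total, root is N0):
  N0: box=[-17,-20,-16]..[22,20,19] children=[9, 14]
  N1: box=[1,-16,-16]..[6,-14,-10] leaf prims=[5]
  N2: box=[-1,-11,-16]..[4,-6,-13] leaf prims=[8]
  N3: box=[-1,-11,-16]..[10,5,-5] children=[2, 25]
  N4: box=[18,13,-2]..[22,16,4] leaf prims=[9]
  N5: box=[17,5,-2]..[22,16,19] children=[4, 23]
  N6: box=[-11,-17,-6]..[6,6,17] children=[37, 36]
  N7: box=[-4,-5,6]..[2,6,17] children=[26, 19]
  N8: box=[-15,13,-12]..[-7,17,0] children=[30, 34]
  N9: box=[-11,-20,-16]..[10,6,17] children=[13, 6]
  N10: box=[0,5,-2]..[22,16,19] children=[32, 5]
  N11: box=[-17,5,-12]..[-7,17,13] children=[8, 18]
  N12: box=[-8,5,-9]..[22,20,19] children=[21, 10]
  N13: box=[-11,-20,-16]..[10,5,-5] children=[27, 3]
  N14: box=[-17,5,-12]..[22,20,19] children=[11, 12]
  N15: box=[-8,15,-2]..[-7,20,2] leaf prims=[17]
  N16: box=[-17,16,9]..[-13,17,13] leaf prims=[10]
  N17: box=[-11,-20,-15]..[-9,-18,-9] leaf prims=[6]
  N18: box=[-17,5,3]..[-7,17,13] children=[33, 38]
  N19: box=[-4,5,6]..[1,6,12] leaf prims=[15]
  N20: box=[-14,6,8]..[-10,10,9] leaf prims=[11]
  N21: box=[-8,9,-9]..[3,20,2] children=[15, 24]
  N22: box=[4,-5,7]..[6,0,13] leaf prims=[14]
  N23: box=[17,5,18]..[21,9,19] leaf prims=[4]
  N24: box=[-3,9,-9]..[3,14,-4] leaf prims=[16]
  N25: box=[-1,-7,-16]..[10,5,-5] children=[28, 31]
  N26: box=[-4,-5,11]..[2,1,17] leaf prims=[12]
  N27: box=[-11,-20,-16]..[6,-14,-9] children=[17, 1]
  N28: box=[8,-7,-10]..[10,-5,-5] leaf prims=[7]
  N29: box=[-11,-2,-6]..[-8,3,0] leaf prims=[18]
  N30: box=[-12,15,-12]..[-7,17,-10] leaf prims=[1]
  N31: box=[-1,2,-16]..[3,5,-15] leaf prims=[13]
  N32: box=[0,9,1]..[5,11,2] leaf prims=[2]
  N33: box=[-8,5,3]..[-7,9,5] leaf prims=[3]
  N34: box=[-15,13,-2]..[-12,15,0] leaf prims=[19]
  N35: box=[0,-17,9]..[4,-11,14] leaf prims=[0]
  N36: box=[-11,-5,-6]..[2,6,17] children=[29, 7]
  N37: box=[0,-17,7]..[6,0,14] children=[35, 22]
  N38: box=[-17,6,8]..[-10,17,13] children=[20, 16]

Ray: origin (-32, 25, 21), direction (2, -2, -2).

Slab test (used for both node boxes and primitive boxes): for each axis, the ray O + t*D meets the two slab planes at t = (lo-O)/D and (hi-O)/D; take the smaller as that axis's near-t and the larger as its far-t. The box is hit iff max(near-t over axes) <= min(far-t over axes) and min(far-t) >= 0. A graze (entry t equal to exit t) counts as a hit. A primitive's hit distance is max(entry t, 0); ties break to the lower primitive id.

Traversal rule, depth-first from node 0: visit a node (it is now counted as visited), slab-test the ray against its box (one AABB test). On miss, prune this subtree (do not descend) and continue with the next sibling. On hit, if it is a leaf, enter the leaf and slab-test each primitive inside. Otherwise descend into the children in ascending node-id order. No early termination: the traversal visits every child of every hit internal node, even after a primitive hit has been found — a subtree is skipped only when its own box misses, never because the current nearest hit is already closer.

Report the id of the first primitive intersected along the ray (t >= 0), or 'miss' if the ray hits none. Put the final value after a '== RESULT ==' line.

Trace the traversal:
N0 x:[15/2,27] y:[5/2,45/2] z:[1,37/2] -> hit [15/2,37/2], descend [9, 14]
  N9 x:[21/2,21] y:[19/2,45/2] z:[2,37/2] -> hit [21/2,37/2], descend [6, 13]
    N6 x:[21/2,19] y:[19/2,21] z:[2,27/2] -> hit [21/2,27/2], descend [36, 37]
      N36 x:[21/2,17] y:[19/2,15] z:[2,27/2] -> hit [21/2,27/2], descend [7, 29]
        N7 x:[14,17] y:[19/2,15] z:[2,15/2] -> miss, prune
        N29 x:[21/2,12] y:[11,27/2] z:[21/2,27/2] -> hit [11,12] leaf, test {P18@t=11}
      N37 x:[16,19] y:[25/2,21] z:[7/2,7] -> miss, prune
    N13 x:[21/2,21] y:[10,45/2] z:[13,37/2] -> hit [13,37/2], descend [3, 27]
      N3 x:[31/2,21] y:[10,18] z:[13,37/2] -> hit [31/2,18], descend [2, 25]
        N2 x:[31/2,18] y:[31/2,18] z:[17,37/2] -> hit [17,18] leaf, test {P8@t=17}
        N25 x:[31/2,21] y:[10,16] z:[13,37/2] -> hit [31/2,16], descend [28, 31]
          N28 x:[20,21] y:[15,16] z:[13,31/2] -> miss, prune
          N31 x:[31/2,35/2] y:[10,23/2] z:[18,37/2] -> miss, prune
      N27 x:[21/2,19] y:[39/2,45/2] z:[15,37/2] -> miss, prune
  N14 x:[15/2,27] y:[5/2,10] z:[1,33/2] -> hit [15/2,10], descend [11, 12]
    N11 x:[15/2,25/2] y:[4,10] z:[4,33/2] -> hit [15/2,10], descend [8, 18]
      N8 x:[17/2,25/2] y:[4,6] z:[21/2,33/2] -> miss, prune
      N18 x:[15/2,25/2] y:[4,10] z:[4,9] -> hit [15/2,9], descend [33, 38]
        N33 x:[12,25/2] y:[8,10] z:[8,9] -> miss, prune
        N38 x:[15/2,11] y:[4,19/2] z:[4,13/2] -> miss, prune
    N12 x:[12,27] y:[5/2,10] z:[1,15] -> miss, prune

21 AABB tests over nodes [0, 9, 6, 36, 7, 29, 37, 13, 3, 2, 25, 28, 31, 27, 14, 11, 8, 18, 33, 38, 12]; 2 leaves entered; closest P18.

== RESULT ==
18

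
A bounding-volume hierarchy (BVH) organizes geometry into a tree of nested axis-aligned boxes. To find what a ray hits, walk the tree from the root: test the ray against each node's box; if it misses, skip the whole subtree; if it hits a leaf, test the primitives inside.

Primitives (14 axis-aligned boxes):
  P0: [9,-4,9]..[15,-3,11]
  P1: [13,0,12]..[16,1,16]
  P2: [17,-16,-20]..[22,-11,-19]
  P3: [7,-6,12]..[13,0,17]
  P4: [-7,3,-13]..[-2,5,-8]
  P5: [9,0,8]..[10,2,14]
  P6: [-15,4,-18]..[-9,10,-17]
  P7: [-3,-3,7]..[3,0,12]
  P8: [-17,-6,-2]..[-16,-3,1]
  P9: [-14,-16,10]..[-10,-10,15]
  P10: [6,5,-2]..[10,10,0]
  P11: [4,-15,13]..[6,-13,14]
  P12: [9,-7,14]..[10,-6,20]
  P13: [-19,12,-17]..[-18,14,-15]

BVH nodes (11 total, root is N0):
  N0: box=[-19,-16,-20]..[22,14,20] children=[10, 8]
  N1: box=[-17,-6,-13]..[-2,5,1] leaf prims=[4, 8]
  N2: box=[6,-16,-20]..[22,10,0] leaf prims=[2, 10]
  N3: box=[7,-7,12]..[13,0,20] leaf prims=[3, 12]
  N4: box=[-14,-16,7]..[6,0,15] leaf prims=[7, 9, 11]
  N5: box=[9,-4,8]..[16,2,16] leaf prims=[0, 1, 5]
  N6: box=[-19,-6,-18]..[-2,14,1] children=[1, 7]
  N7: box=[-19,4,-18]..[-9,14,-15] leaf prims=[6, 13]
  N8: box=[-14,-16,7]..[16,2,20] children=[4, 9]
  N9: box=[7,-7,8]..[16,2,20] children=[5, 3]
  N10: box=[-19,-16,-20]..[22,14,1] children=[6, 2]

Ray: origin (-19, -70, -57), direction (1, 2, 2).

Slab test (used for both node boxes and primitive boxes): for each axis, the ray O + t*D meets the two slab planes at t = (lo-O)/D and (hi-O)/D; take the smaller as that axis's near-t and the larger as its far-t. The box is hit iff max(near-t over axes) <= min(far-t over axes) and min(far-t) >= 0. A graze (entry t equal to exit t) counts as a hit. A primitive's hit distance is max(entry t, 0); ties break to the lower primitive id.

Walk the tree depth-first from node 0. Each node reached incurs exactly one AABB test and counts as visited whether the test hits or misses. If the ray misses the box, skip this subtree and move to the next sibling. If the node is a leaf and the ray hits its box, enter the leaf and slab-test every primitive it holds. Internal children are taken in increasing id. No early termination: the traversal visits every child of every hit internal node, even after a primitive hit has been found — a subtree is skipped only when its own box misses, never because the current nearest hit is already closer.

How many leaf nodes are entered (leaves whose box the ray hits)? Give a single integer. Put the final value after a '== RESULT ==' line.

Traverse from the root:
N0 x:[0,41] y:[27,42] z:[37/2,77/2] -> hit [27,77/2], descend [8, 10]
  N8 x:[5,35] y:[27,36] z:[32,77/2] -> hit [32,35], descend [4, 9]
    N4 x:[5,25] y:[27,35] z:[32,36] -> miss, prune
    N9 x:[26,35] y:[63/2,36] z:[65/2,77/2] -> hit [65/2,35], descend [3, 5]
      N3 x:[26,32] y:[63/2,35] z:[69/2,77/2] -> miss, prune
      N5 x:[28,35] y:[33,36] z:[65/2,73/2] -> hit [33,35] leaf, test {P0@t=33, P1@t=35, P5(miss)}
  N10 x:[0,41] y:[27,42] z:[37/2,29] -> hit [27,29], descend [2, 6]
    N2 x:[25,41] y:[27,40] z:[37/2,57/2] -> hit [27,57/2] leaf, test {P2(miss), P10(miss)}
    N6 x:[0,17] y:[32,42] z:[39/2,29] -> miss, prune

Summary -> nodes [0, 8, 4, 9, 3, 5, 10, 2, 6]; box-tests=9; leaf-entries=2; first=P0

== RESULT ==
2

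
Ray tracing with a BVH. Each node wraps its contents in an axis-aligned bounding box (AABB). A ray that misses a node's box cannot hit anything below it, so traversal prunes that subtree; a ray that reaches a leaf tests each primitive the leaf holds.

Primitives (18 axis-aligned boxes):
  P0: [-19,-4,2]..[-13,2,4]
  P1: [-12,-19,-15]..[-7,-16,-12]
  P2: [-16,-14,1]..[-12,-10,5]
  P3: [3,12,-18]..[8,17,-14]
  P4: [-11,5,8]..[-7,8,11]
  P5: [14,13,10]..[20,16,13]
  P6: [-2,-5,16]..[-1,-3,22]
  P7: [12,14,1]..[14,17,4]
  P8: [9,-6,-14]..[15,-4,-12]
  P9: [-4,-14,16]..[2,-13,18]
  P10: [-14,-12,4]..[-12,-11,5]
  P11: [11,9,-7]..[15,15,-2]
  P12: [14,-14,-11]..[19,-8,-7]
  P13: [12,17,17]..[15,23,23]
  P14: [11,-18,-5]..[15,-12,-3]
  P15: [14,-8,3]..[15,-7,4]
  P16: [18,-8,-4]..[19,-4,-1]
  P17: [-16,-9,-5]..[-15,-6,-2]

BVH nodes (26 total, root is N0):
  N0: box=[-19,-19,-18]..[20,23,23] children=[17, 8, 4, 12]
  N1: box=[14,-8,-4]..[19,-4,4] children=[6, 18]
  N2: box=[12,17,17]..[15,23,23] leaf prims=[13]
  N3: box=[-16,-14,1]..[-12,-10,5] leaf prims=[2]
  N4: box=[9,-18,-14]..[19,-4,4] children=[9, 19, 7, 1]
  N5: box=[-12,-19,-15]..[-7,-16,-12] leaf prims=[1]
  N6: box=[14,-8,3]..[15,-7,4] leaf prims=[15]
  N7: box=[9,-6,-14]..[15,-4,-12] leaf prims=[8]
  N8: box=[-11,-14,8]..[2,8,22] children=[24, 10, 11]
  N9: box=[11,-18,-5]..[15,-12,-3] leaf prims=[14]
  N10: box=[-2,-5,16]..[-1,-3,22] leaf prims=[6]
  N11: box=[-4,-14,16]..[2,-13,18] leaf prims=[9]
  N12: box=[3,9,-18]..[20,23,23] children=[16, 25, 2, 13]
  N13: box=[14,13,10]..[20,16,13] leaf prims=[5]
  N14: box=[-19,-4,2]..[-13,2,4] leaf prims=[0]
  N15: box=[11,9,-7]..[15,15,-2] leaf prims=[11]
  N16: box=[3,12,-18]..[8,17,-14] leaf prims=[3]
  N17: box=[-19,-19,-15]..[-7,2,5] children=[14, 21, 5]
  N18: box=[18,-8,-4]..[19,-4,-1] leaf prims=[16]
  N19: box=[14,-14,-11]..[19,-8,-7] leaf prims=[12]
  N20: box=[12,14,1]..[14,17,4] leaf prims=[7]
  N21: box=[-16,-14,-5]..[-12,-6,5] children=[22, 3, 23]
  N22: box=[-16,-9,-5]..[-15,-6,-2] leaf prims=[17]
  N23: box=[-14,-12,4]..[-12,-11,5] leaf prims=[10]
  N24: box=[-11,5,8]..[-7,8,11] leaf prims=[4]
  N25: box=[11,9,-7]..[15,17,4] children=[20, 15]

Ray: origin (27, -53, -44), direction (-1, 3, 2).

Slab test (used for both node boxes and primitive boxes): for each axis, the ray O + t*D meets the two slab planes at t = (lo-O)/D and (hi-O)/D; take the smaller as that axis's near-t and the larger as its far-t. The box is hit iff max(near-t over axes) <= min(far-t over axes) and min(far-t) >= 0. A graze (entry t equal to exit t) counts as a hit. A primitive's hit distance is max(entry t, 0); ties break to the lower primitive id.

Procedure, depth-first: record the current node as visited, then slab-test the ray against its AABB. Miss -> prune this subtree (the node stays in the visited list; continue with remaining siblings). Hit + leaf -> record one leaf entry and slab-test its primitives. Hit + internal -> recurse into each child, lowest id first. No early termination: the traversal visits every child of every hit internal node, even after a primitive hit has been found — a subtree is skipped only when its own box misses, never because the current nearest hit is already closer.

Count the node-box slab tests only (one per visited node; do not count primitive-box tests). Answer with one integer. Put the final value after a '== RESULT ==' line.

Traverse from the root:
N0 x:[7,46] y:[34/3,76/3] z:[13,67/2] -> hit [13,76/3], descend [4, 8, 12, 17]
  N4 x:[8,18] y:[35/3,49/3] z:[15,24] -> hit [15,49/3], descend [1, 7, 9, 19]
    N1 x:[8,13] y:[15,49/3] z:[20,24] -> miss, prune
    N7 x:[12,18] y:[47/3,49/3] z:[15,16] -> hit [47/3,16] leaf, test {P8@t=47/3}
    N9 x:[12,16] y:[35/3,41/3] z:[39/2,41/2] -> miss, prune
    N19 x:[8,13] y:[13,15] z:[33/2,37/2] -> miss, prune
  N8 x:[25,38] y:[13,61/3] z:[26,33] -> miss, prune
  N12 x:[7,24] y:[62/3,76/3] z:[13,67/2] -> hit [62/3,24], descend [2, 13, 16, 25]
    N2 x:[12,15] y:[70/3,76/3] z:[61/2,67/2] -> miss, prune
    N13 x:[7,13] y:[22,23] z:[27,57/2] -> miss, prune
    N16 x:[19,24] y:[65/3,70/3] z:[13,15] -> miss, prune
    N25 x:[12,16] y:[62/3,70/3] z:[37/2,24] -> miss, prune
  N17 x:[34,46] y:[34/3,55/3] z:[29/2,49/2] -> miss, prune

Summary -> nodes [0, 4, 1, 7, 9, 19, 8, 12, 2, 13, 16, 25, 17]; box-tests=13; leaf-entries=1; first=P8

== RESULT ==
13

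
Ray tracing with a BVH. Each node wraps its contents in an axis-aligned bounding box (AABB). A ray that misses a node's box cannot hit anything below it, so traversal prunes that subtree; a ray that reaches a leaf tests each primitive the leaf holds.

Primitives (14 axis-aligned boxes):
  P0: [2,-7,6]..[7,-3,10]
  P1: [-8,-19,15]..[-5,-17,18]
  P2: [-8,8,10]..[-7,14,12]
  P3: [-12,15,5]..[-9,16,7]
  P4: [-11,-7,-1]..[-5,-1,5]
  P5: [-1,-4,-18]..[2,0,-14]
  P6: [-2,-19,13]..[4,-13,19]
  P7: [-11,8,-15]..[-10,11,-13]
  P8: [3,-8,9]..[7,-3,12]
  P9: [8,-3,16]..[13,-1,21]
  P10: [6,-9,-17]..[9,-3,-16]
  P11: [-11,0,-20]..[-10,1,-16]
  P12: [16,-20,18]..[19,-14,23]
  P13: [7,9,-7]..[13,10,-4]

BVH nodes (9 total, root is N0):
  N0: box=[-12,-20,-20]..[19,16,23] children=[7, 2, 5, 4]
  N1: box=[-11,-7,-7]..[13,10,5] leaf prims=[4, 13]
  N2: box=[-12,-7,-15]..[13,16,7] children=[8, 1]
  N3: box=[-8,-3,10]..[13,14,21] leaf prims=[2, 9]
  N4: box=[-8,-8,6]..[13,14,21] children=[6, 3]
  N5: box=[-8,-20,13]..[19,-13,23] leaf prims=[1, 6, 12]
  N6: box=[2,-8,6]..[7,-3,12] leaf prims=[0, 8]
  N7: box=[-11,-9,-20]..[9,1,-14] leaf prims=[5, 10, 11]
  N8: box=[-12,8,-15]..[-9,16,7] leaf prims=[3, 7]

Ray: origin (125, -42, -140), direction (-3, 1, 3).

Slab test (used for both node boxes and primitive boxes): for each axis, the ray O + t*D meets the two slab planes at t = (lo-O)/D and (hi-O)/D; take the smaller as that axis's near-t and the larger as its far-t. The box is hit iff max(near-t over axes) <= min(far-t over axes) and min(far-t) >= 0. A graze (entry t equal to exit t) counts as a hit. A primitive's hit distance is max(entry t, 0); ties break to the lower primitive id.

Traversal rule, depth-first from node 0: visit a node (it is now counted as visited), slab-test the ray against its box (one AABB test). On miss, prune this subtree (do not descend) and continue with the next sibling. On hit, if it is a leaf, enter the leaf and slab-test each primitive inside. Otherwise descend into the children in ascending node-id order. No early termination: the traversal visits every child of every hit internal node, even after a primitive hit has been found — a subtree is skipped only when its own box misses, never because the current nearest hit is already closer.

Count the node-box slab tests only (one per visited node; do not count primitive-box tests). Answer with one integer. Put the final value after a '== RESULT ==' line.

Traverse from the root:
N0 x:[106/3,137/3] y:[22,58] z:[40,163/3] -> hit [40,137/3], descend [2, 4, 5, 7]
  N2 x:[112/3,137/3] y:[35,58] z:[125/3,49] -> hit [125/3,137/3], descend [1, 8]
    N1 x:[112/3,136/3] y:[35,52] z:[133/3,145/3] -> hit [133/3,136/3] leaf, test {P4(miss), P13(miss)}
    N8 x:[134/3,137/3] y:[50,58] z:[125/3,49] -> miss, prune
  N4 x:[112/3,133/3] y:[34,56] z:[146/3,161/3] -> miss, prune
  N5 x:[106/3,133/3] y:[22,29] z:[51,163/3] -> miss, prune
  N7 x:[116/3,136/3] y:[33,43] z:[40,42] -> hit [40,42] leaf, test {P5@t=41, P10(miss), P11(miss)}

Visited [0, 2, 1, 8, 4, 5, 7]. Tests: 7 box, 2 leaf. Nearest: P5.

== RESULT ==
7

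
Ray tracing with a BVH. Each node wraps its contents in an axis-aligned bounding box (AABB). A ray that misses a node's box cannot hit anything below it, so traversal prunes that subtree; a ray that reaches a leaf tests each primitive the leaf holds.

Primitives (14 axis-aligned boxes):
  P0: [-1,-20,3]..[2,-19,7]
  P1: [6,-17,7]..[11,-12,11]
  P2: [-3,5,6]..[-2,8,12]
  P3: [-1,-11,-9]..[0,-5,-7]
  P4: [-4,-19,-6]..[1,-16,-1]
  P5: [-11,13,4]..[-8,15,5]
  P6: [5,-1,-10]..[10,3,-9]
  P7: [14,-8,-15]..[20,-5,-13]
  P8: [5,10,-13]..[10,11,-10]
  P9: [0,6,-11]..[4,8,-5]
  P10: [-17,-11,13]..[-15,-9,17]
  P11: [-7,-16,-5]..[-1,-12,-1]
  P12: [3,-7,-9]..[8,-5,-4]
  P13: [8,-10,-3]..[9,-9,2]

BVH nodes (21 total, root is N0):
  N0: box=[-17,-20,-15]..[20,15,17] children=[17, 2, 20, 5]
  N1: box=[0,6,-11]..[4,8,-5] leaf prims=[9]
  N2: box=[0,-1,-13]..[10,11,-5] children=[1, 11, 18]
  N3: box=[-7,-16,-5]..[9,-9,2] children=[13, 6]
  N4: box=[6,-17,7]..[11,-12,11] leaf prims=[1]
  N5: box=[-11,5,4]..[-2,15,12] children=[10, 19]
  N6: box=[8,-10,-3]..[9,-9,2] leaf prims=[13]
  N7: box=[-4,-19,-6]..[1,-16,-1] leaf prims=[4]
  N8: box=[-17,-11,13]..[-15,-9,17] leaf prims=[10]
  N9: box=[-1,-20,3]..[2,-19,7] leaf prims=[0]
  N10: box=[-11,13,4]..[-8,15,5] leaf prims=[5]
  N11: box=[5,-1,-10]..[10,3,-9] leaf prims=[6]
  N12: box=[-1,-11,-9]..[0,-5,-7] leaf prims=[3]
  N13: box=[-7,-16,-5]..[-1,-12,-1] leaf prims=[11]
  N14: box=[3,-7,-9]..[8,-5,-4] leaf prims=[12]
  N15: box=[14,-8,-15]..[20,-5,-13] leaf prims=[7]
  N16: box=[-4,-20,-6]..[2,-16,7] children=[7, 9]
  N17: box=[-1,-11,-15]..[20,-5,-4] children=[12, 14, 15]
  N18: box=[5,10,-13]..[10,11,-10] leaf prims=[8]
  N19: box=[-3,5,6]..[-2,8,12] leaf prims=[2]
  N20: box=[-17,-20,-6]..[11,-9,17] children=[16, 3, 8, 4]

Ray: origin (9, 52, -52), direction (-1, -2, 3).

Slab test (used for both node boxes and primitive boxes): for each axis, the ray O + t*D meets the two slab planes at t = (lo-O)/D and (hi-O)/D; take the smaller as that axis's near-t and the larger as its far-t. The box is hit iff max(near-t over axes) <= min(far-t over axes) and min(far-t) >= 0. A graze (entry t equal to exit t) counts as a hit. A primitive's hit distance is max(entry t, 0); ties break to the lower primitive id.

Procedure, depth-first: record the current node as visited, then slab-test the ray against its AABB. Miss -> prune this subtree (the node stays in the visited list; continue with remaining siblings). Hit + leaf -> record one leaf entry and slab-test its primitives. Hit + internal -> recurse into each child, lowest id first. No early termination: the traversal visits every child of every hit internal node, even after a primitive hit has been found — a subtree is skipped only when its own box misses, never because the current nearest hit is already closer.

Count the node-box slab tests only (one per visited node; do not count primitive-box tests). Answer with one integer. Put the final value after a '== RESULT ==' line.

Trace the traversal:
N0 x:[-11,26] y:[37/2,36] z:[37/3,23] -> hit [37/2,23], descend [2, 5, 17, 20]
  N2 x:[-1,9] y:[41/2,53/2] z:[13,47/3] -> miss, prune
  N5 x:[11,20] y:[37/2,47/2] z:[56/3,64/3] -> hit [56/3,20], descend [10, 19]
    N10 x:[17,20] y:[37/2,39/2] z:[56/3,19] -> hit [56/3,19] leaf, test {P5@t=56/3}
    N19 x:[11,12] y:[22,47/2] z:[58/3,64/3] -> miss, prune
  N17 x:[-11,10] y:[57/2,63/2] z:[37/3,16] -> miss, prune
  N20 x:[-2,26] y:[61/2,36] z:[46/3,23] -> miss, prune

Summary -> nodes [0, 2, 5, 10, 19, 17, 20]; box-tests=7; leaf-entries=1; first=P5

== RESULT ==
7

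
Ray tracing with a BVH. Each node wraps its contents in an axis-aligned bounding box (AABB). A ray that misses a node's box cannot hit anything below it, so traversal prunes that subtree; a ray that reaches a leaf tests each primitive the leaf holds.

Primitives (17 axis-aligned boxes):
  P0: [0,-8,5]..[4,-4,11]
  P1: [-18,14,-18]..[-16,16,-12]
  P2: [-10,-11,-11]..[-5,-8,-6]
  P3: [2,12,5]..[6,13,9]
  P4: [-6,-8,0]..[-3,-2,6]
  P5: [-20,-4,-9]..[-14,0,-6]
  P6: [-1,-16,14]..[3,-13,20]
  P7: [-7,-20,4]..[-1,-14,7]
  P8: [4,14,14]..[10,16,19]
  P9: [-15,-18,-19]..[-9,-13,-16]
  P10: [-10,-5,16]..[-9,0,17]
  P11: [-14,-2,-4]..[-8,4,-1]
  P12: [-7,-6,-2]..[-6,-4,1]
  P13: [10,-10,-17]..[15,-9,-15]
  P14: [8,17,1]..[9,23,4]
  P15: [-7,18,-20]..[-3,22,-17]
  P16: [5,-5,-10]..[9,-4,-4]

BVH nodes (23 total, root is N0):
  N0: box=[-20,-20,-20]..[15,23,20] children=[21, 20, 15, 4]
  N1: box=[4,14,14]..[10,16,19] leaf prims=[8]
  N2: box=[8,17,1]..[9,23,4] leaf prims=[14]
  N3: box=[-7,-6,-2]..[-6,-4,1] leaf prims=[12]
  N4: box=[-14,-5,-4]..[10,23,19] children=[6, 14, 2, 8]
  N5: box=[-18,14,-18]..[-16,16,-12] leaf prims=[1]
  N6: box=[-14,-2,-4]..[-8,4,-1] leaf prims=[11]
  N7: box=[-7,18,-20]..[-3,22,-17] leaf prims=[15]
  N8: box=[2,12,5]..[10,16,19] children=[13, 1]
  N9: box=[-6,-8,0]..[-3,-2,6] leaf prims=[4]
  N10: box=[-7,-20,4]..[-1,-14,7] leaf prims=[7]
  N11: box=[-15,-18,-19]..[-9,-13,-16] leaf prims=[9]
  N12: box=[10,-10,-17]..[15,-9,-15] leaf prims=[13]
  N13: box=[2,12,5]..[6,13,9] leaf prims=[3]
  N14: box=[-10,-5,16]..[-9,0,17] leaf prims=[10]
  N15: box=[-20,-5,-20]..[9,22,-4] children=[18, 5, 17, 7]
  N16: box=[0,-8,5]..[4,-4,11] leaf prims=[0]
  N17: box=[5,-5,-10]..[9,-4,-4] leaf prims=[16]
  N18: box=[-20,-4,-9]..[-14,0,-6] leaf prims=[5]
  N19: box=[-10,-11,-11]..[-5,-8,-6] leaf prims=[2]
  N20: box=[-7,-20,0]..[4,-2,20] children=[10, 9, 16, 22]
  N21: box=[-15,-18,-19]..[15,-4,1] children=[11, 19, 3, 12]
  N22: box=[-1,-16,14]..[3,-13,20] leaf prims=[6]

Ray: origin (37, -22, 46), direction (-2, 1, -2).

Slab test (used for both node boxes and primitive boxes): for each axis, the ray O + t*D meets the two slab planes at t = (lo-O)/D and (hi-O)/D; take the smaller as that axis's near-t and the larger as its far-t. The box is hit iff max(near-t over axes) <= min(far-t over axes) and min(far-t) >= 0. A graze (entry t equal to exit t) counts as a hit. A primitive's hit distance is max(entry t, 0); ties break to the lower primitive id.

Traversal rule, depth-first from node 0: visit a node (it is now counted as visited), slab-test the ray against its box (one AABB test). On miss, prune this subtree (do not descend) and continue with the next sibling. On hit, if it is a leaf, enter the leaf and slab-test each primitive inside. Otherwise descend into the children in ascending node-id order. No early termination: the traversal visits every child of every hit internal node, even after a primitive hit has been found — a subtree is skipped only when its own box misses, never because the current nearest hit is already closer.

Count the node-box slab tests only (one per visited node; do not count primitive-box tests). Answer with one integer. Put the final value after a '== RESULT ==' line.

Walk:
N0 x:[11,57/2] y:[2,45] z:[13,33] -> hit [13,57/2], descend [4, 15, 20, 21]
  N4 x:[27/2,51/2] y:[17,45] z:[27/2,25] -> hit [17,25], descend [2, 6, 8, 14]
    N2 x:[14,29/2] y:[39,45] z:[21,45/2] -> miss, prune
    N6 x:[45/2,51/2] y:[20,26] z:[47/2,25] -> hit [47/2,25] leaf, test {P11@t=47/2}
    N8 x:[27/2,35/2] y:[34,38] z:[27/2,41/2] -> miss, prune
    N14 x:[23,47/2] y:[17,22] z:[29/2,15] -> miss, prune
  N15 x:[14,57/2] y:[17,44] z:[25,33] -> hit [25,57/2], descend [5, 7, 17, 18]
    N5 x:[53/2,55/2] y:[36,38] z:[29,32] -> miss, prune
    N7 x:[20,22] y:[40,44] z:[63/2,33] -> miss, prune
    N17 x:[14,16] y:[17,18] z:[25,28] -> miss, prune
    N18 x:[51/2,57/2] y:[18,22] z:[26,55/2] -> miss, prune
  N20 x:[33/2,22] y:[2,20] z:[13,23] -> hit [33/2,20], descend [9, 10, 16, 22]
    N9 x:[20,43/2] y:[14,20] z:[20,23] -> hit [20,20] leaf, test {P4@t=20}
    N10 x:[19,22] y:[2,8] z:[39/2,21] -> miss, prune
    N16 x:[33/2,37/2] y:[14,18] z:[35/2,41/2] -> hit [35/2,18] leaf, test {P0@t=35/2}
    N22 x:[17,19] y:[6,9] z:[13,16] -> miss, prune
  N21 x:[11,26] y:[4,18] z:[45/2,65/2] -> miss, prune

17 AABB tests over nodes [0, 4, 2, 6, 8, 14, 15, 5, 7, 17, 18, 20, 9, 10, 16, 22, 21]; 3 leaves entered; closest P0.

== RESULT ==
17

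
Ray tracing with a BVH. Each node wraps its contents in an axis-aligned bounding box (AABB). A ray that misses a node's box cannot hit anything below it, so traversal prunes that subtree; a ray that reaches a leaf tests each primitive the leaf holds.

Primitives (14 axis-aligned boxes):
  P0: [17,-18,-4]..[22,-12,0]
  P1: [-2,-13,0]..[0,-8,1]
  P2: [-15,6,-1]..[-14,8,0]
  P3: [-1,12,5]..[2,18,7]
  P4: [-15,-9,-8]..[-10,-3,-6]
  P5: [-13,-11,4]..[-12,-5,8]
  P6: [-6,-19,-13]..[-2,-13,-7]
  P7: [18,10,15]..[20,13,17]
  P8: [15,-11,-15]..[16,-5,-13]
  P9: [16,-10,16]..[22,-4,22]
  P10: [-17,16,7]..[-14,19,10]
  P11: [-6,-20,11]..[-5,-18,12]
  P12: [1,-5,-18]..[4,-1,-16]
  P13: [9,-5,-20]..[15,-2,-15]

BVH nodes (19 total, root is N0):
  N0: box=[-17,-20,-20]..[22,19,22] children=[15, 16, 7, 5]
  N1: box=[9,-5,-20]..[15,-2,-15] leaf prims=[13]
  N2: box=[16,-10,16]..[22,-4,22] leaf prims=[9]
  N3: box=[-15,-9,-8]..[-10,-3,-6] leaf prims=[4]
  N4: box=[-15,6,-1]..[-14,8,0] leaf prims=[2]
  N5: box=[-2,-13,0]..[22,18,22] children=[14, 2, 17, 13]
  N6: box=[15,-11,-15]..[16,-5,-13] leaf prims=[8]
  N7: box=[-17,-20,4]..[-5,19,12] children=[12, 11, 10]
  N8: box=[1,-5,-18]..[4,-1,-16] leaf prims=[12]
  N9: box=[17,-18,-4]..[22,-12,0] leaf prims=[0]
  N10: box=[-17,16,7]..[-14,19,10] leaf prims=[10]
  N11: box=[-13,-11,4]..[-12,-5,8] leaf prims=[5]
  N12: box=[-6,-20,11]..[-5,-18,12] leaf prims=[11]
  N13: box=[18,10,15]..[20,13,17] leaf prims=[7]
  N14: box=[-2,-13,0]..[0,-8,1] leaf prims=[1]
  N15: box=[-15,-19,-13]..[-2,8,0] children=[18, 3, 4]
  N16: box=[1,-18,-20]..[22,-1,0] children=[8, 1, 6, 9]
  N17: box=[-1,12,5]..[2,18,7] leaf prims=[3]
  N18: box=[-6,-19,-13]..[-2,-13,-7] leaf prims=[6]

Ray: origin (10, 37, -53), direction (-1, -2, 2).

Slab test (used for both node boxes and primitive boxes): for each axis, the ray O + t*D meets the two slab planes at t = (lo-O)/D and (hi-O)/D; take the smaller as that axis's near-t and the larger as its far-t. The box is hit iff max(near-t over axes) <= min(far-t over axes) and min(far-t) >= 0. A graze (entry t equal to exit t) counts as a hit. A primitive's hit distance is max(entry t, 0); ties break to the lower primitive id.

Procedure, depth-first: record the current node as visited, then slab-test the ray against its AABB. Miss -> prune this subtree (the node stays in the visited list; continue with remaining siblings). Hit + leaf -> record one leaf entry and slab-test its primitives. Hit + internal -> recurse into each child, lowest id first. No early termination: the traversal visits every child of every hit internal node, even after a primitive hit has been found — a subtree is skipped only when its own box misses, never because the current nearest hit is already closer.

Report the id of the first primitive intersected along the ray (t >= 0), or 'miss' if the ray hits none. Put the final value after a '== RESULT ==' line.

Walk:
N0 x:[-12,27] y:[9,57/2] z:[33/2,75/2] -> hit [33/2,27], descend [5, 7, 15, 16]
  N5 x:[-12,12] y:[19/2,25] z:[53/2,75/2] -> miss, prune
  N7 x:[15,27] y:[9,57/2] z:[57/2,65/2] -> miss, prune
  N15 x:[12,25] y:[29/2,28] z:[20,53/2] -> hit [20,25], descend [3, 4, 18]
    N3 x:[20,25] y:[20,23] z:[45/2,47/2] -> hit [45/2,23] leaf, test {P4@t=45/2}
    N4 x:[24,25] y:[29/2,31/2] z:[26,53/2] -> miss, prune
    N18 x:[12,16] y:[25,28] z:[20,23] -> miss, prune
  N16 x:[-12,9] y:[19,55/2] z:[33/2,53/2] -> miss, prune

Visited [0, 5, 7, 15, 3, 4, 18, 16]. Tests: 8 box, 1 leaf. Nearest: P4.

== RESULT ==
4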